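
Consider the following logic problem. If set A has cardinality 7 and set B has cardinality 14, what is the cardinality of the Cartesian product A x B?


The Cartesian product A x B contains all ordered pairs (a, b).
|A x B| = |A| * |B| = 7 * 14 = 98

98


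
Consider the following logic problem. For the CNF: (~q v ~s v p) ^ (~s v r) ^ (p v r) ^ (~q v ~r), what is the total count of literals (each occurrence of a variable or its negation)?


Counting literals in each clause:
Clause 1: 3 literal(s)
Clause 2: 2 literal(s)
Clause 3: 2 literal(s)
Clause 4: 2 literal(s)
Total = 9

9


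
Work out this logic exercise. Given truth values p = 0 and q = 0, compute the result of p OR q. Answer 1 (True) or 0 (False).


p = 0, q = 0
Operation: p OR q
Evaluate: 0 OR 0 = 0

0


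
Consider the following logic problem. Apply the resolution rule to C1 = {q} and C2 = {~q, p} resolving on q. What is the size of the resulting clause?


Remove q from C1 and ~q from C2.
C1 remainder: {}
C2 remainder: {p}
Union (resolvent): {p}
Resolvent has 1 literal(s).

1


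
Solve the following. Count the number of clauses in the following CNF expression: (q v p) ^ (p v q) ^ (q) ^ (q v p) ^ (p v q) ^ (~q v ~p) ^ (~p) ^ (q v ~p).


A CNF formula is a conjunction of clauses.
Clauses are separated by ^.
Counting the conjuncts: 8 clauses.

8


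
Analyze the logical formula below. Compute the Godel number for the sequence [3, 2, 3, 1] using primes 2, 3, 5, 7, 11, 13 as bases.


Encode each element as an exponent of the corresponding prime:
  2^3 = 8
  3^2 = 9
  5^3 = 125
  7^1 = 7
Product = 8 * 9 * 125 * 7 = 63000

63000


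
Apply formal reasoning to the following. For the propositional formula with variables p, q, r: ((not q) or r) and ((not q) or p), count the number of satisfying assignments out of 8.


Evaluate all 8 assignments for p, q, r:
p=0, q=0, r=0: 1
p=0, q=0, r=1: 1
p=0, q=1, r=0: 0
p=0, q=1, r=1: 0
p=1, q=0, r=0: 1
p=1, q=0, r=1: 1
p=1, q=1, r=0: 0
p=1, q=1, r=1: 1
Satisfying count = 5

5


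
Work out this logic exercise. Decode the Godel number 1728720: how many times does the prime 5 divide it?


Factorize 1728720 by dividing by 5 repeatedly.
Division steps: 5 divides 1728720 exactly 1 time(s).
Exponent of 5 = 1

1


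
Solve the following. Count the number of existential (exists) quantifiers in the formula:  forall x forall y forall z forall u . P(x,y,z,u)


Quantifier prefix: forall x forall y forall z forall u
Mark each quantifier type:
  U U U U
Universal count = 4, Existential count = 0
Asked for existential (exists) quantifiers: 0

0


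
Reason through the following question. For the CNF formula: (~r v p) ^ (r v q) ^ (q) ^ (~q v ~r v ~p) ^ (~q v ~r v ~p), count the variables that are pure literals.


Check each variable for pure literal status:
p: mixed (not pure)
q: mixed (not pure)
r: mixed (not pure)
Pure literal count = 0

0


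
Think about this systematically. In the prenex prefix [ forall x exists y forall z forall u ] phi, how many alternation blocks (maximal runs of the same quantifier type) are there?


Quantifier-type sequence: A E A A  (A=forall, E=exists)
Group into maximal same-type runs:
  Ax1 | Ex1 | Ax2
Number of blocks = 3

3


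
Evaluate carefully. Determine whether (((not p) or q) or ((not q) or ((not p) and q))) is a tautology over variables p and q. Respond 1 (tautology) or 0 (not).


Check all 4 assignments:
p=0, q=0: 1
p=0, q=1: 1
p=1, q=0: 1
p=1, q=1: 1
Satisfying count = 4/4.
Tautology iff count = 4: yes.

1


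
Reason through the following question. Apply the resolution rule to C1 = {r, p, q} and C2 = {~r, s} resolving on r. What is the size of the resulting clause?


Remove r from C1 and ~r from C2.
C1 remainder: {p, q}
C2 remainder: {s}
Union (resolvent): {p, q, s}
Resolvent has 3 literal(s).

3


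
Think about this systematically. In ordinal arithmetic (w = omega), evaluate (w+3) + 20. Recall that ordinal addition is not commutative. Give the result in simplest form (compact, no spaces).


Compute (w+3) + 20.
Ordinal + is associative but NOT commutative; for finite n>0, n + w = w but w + n stays w+n.
By associativity: (w+3) + 20 = w + (3+20) = w+23.
Result = w+23

w+23


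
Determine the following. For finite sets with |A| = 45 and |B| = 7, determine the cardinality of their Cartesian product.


The Cartesian product A x B contains all ordered pairs (a, b).
|A x B| = |A| * |B| = 45 * 7 = 315

315


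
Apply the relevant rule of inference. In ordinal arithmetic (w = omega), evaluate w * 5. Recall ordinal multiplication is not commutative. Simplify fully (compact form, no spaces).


Compute w * 5.
Ordinal * is associative and left-distributive over +, but NOT commutative; for finite n>1, n*w = w but w*n stays w*n.
w * 5 means 5 copies of w concatenated: w*5.
Result = w*5

w*5


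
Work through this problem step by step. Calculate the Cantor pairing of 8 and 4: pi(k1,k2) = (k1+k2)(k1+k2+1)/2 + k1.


k1 + k2 = 12
(k1+k2)(k1+k2+1)/2 = 12 * 13 / 2 = 78
pi = 78 + 8 = 86

86


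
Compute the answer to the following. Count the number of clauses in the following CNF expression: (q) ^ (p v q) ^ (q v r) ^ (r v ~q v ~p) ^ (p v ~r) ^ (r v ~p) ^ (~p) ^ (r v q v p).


A CNF formula is a conjunction of clauses.
Clauses are separated by ^.
Counting the conjuncts: 8 clauses.

8


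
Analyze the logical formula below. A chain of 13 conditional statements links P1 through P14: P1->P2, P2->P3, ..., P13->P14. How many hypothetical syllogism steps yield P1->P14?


With 13 implications in a chain connecting 14 propositions:
P1->P2, P2->P3, ..., P13->P14
Steps needed = (number of implications) - 1 = 13 - 1 = 12

12


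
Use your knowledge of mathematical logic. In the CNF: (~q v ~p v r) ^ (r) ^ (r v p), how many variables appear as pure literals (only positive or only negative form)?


Check each variable for pure literal status:
p: mixed (not pure)
q: pure negative
r: pure positive
Pure literal count = 2

2


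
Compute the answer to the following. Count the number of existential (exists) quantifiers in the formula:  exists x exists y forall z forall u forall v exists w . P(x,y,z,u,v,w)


Quantifier prefix: exists x exists y forall z forall u forall v exists w
Mark each quantifier type:
  E E U U U E
Universal count = 3, Existential count = 3
Asked for existential (exists) quantifiers: 3

3


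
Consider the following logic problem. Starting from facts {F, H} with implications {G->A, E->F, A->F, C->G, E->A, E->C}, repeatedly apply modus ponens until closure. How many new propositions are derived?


Initial facts: {F, H}
Apply modus ponens to closure:
  (no implication fires)
Final known: {F, H}
New propositions: {(none)}
Count = 0

0


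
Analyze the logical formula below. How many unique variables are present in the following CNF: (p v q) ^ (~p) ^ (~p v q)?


Identify each variable that appears in the formula.
Variables found: p, q
Count = 2

2


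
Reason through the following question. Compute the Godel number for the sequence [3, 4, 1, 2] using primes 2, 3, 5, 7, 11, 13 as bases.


Encode each element as an exponent of the corresponding prime:
  2^3 = 8
  3^4 = 81
  5^1 = 5
  7^2 = 49
Product = 8 * 81 * 5 * 49 = 158760

158760


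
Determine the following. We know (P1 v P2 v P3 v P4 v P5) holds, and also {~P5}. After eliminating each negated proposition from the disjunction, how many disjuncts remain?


Original disjuncts (5): P1, P2, P3, P4, P5
Negated (eliminate): ~P5
Remaining disjuncts: P1, P2, P3, P4
Count = 5 - 1 = 4

4


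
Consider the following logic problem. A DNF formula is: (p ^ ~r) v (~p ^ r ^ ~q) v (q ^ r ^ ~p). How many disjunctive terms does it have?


A DNF formula is a disjunction of terms (conjunctions).
Terms are separated by v.
Counting the disjuncts: 3 terms.

3


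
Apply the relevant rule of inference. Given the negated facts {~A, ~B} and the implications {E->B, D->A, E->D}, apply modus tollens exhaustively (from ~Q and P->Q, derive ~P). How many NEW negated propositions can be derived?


Initial negated facts: {~A, ~B}
Apply modus tollens to closure:
  ~B and E->B  =>  ~E
  ~A and D->A  =>  ~D
Final negated: {~A, ~B, ~D, ~E}
New negations: {~D, ~E}
Count = 2

2


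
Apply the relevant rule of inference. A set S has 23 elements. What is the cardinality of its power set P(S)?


The power set of a set with n elements has 2^n elements.
|P(S)| = 2^23 = 8388608

8388608


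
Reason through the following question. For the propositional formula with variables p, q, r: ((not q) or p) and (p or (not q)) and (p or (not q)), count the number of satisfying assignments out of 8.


Evaluate all 8 assignments for p, q, r:
p=0, q=0, r=0: 1
p=0, q=0, r=1: 1
p=0, q=1, r=0: 0
p=0, q=1, r=1: 0
p=1, q=0, r=0: 1
p=1, q=0, r=1: 1
p=1, q=1, r=0: 1
p=1, q=1, r=1: 1
Satisfying count = 6

6


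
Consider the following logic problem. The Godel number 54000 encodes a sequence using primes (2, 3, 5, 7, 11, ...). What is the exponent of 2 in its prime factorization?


Factorize 54000 by dividing by 2 repeatedly.
Division steps: 2 divides 54000 exactly 4 time(s).
Exponent of 2 = 4

4


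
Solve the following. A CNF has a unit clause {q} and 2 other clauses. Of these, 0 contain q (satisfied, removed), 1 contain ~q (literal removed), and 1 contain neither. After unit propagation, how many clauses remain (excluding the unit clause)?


Satisfied (removed): 0
Shortened (remain): 1
Unchanged (remain): 1
Remaining = 1 + 1 = 2

2


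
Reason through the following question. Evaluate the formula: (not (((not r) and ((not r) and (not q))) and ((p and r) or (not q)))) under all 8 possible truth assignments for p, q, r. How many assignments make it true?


Check all 8 assignments:
p=0, q=0, r=0: 0
p=0, q=0, r=1: 1
p=0, q=1, r=0: 1
p=0, q=1, r=1: 1
p=1, q=0, r=0: 0
p=1, q=0, r=1: 1
p=1, q=1, r=0: 1
p=1, q=1, r=1: 1
Count of True = 6

6


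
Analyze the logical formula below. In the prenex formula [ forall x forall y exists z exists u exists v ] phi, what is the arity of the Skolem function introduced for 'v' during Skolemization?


Quantifier prefix: forall x forall y exists z exists u exists v
'v' is existentially quantified at position 5.
Universal variables preceding it: x, y
Skolem function arity = 2

2


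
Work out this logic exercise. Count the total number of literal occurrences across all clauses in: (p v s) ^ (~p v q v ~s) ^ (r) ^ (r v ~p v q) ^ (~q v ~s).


Counting literals in each clause:
Clause 1: 2 literal(s)
Clause 2: 3 literal(s)
Clause 3: 1 literal(s)
Clause 4: 3 literal(s)
Clause 5: 2 literal(s)
Total = 11

11


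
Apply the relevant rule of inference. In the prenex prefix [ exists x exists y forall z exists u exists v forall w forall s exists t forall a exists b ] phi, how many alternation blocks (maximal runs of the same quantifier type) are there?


Quantifier-type sequence: E E A E E A A E A E  (A=forall, E=exists)
Group into maximal same-type runs:
  Ex2 | Ax1 | Ex2 | Ax2 | Ex1 | Ax1 | Ex1
Number of blocks = 7

7


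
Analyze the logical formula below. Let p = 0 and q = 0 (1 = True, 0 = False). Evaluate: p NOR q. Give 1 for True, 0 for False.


p = 0, q = 0
Operation: p NOR q
Evaluate: 0 NOR 0 = 1

1


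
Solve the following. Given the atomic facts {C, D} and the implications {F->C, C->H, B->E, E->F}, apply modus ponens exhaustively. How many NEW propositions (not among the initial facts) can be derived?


Initial facts: {C, D}
Apply modus ponens to closure:
  C and C->H  =>  H
Final known: {C, D, H}
New propositions: {H}
Count = 1

1


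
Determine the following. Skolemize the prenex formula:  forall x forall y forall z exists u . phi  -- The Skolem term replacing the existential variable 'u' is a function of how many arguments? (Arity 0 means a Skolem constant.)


Quantifier prefix: forall x forall y forall z exists u
'u' is existentially quantified at position 4.
Universal variables preceding it: x, y, z
Skolem function arity = 3

3


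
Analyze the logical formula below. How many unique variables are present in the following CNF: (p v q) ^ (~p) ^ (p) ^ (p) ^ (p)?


Identify each variable that appears in the formula.
Variables found: p, q
Count = 2

2


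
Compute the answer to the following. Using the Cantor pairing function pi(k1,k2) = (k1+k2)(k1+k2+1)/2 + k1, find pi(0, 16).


k1 + k2 = 16
(k1+k2)(k1+k2+1)/2 = 16 * 17 / 2 = 136
pi = 136 + 0 = 136

136


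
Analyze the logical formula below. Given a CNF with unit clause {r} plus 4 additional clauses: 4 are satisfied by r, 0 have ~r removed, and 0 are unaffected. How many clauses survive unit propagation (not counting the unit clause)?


Satisfied (removed): 4
Shortened (remain): 0
Unchanged (remain): 0
Remaining = 0 + 0 = 0

0


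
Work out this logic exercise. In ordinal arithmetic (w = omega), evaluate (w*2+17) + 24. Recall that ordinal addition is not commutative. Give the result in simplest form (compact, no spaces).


Compute (w*2+17) + 24.
Ordinal + is associative but NOT commutative; for finite n>0, n + w = w but w + n stays w+n.
By associativity: (w*2+17) + 24 = w*2 + (17+24) = w*2+41.
Result = w*2+41

w*2+41


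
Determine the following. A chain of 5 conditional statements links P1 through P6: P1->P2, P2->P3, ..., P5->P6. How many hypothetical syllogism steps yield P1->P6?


With 5 implications in a chain connecting 6 propositions:
P1->P2, P2->P3, ..., P5->P6
Steps needed = (number of implications) - 1 = 5 - 1 = 4

4


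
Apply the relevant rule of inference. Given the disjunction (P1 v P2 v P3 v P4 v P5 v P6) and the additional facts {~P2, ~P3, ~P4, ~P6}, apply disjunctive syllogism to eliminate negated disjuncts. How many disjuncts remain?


Original disjuncts (6): P1, P2, P3, P4, P5, P6
Negated (eliminate): ~P2, ~P3, ~P4, ~P6
Remaining disjuncts: P1, P5
Count = 6 - 4 = 2

2


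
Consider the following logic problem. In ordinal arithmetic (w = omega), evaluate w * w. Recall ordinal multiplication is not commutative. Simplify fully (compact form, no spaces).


Compute w * w.
Ordinal * is associative and left-distributive over +, but NOT commutative; for finite n>1, n*w = w but w*n stays w*n.
w * w = w^2 by definition.
Result = w^2

w^2


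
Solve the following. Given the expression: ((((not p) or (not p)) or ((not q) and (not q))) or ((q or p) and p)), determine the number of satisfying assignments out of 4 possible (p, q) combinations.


Check all 4 assignments:
p=0, q=0: 1
p=0, q=1: 1
p=1, q=0: 1
p=1, q=1: 1
Count of True = 4

4


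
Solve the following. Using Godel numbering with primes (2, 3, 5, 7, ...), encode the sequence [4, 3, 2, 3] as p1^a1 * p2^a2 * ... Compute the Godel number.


Encode each element as an exponent of the corresponding prime:
  2^4 = 16
  3^3 = 27
  5^2 = 25
  7^3 = 343
Product = 16 * 27 * 25 * 343 = 3704400

3704400


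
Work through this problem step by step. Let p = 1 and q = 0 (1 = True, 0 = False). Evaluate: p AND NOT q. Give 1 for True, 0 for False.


p = 1, q = 0
Operation: p AND NOT q
Evaluate: 1 AND NOT 0 = 1

1


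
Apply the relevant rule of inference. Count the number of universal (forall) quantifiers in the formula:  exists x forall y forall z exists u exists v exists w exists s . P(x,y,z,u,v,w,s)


Quantifier prefix: exists x forall y forall z exists u exists v exists w exists s
Mark each quantifier type:
  E U U E E E E
Universal count = 2, Existential count = 5
Asked for universal (forall) quantifiers: 2

2


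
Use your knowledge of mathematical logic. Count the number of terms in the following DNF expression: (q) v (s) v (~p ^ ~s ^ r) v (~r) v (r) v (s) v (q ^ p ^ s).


A DNF formula is a disjunction of terms (conjunctions).
Terms are separated by v.
Counting the disjuncts: 7 terms.

7


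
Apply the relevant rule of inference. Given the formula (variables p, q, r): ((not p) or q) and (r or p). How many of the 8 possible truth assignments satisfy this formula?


Evaluate all 8 assignments for p, q, r:
p=0, q=0, r=0: 0
p=0, q=0, r=1: 1
p=0, q=1, r=0: 0
p=0, q=1, r=1: 1
p=1, q=0, r=0: 0
p=1, q=0, r=1: 0
p=1, q=1, r=0: 1
p=1, q=1, r=1: 1
Satisfying count = 4

4


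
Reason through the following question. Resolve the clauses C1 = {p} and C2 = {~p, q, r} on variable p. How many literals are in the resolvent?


Remove p from C1 and ~p from C2.
C1 remainder: {}
C2 remainder: {q, r}
Union (resolvent): {q, r}
Resolvent has 2 literal(s).

2


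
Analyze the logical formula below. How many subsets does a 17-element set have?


The power set of a set with n elements has 2^n elements.
|P(S)| = 2^17 = 131072

131072


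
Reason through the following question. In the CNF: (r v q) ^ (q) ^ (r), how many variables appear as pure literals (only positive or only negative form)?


Check each variable for pure literal status:
p: absent (not pure)
q: pure positive
r: pure positive
Pure literal count = 2

2


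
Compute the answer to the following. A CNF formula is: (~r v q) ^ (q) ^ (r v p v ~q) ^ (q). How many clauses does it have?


A CNF formula is a conjunction of clauses.
Clauses are separated by ^.
Counting the conjuncts: 4 clauses.

4


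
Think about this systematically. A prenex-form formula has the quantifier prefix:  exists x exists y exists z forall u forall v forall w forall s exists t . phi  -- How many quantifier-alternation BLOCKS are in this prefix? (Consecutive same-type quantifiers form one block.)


Quantifier-type sequence: E E E A A A A E  (A=forall, E=exists)
Group into maximal same-type runs:
  Ex3 | Ax4 | Ex1
Number of blocks = 3

3


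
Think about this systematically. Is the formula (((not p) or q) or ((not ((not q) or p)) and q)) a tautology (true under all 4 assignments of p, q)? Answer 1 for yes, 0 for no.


Check all 4 assignments:
p=0, q=0: 1
p=0, q=1: 1
p=1, q=0: 0
p=1, q=1: 1
Satisfying count = 3/4.
Tautology iff count = 4: no.

0


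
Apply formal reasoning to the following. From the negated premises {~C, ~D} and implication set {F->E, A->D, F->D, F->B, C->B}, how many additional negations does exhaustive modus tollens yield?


Initial negated facts: {~C, ~D}
Apply modus tollens to closure:
  ~D and A->D  =>  ~A
  ~D and F->D  =>  ~F
Final negated: {~A, ~C, ~D, ~F}
New negations: {~A, ~F}
Count = 2

2


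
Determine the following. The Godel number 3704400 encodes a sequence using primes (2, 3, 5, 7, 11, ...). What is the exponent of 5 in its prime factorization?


Factorize 3704400 by dividing by 5 repeatedly.
Division steps: 5 divides 3704400 exactly 2 time(s).
Exponent of 5 = 2

2


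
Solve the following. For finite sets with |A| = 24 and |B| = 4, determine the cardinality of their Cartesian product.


The Cartesian product A x B contains all ordered pairs (a, b).
|A x B| = |A| * |B| = 24 * 4 = 96

96


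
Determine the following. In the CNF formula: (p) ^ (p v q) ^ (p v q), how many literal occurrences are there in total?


Counting literals in each clause:
Clause 1: 1 literal(s)
Clause 2: 2 literal(s)
Clause 3: 2 literal(s)
Total = 5

5


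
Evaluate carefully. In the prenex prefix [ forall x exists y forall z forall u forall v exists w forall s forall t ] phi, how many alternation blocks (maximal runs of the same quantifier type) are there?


Quantifier-type sequence: A E A A A E A A  (A=forall, E=exists)
Group into maximal same-type runs:
  Ax1 | Ex1 | Ax3 | Ex1 | Ax2
Number of blocks = 5

5


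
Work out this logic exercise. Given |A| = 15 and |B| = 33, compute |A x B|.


The Cartesian product A x B contains all ordered pairs (a, b).
|A x B| = |A| * |B| = 15 * 33 = 495

495


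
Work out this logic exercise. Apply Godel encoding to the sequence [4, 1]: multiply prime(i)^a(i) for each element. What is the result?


Encode each element as an exponent of the corresponding prime:
  2^4 = 16
  3^1 = 3
Product = 16 * 3 = 48

48


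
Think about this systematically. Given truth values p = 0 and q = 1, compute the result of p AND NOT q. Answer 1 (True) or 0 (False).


p = 0, q = 1
Operation: p AND NOT q
Evaluate: 0 AND NOT 1 = 0

0


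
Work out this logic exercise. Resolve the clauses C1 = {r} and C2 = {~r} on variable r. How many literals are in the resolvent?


Remove r from C1 and ~r from C2.
C1 remainder: {}
C2 remainder: {}
Union (resolvent): {} (empty clause)
Resolvent has 0 literal(s).

0


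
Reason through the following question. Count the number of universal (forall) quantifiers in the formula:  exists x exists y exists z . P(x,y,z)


Quantifier prefix: exists x exists y exists z
Mark each quantifier type:
  E E E
Universal count = 0, Existential count = 3
Asked for universal (forall) quantifiers: 0

0


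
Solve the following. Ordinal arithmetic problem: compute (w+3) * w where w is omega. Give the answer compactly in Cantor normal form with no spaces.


Compute (w+3) * w.
Ordinal * is associative and left-distributive over +, but NOT commutative; for finite n>1, n*w = w but w*n stays w*n.
(w+3) * w = sup{(w+3)*k : k<w} = sup{w*k+3} = w^2 (the +3 tail is absorbed in the limit).
Result = w^2

w^2


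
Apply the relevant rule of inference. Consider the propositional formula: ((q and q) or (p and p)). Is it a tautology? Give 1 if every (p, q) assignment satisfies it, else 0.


Check all 4 assignments:
p=0, q=0: 0
p=0, q=1: 1
p=1, q=0: 1
p=1, q=1: 1
Satisfying count = 3/4.
Tautology iff count = 4: no.

0


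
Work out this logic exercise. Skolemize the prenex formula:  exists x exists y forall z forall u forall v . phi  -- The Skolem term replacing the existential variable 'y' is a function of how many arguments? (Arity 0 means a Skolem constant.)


Quantifier prefix: exists x exists y forall z forall u forall v
'y' is existentially quantified at position 2.
No universal quantifiers precede it.
Skolem function arity = 0 (a Skolem constant)

0


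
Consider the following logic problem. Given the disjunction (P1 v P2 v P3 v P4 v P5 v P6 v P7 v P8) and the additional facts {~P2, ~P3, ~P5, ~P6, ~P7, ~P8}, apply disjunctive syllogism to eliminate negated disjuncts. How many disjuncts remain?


Original disjuncts (8): P1, P2, P3, P4, P5, P6, P7, P8
Negated (eliminate): ~P2, ~P3, ~P5, ~P6, ~P7, ~P8
Remaining disjuncts: P1, P4
Count = 8 - 6 = 2

2


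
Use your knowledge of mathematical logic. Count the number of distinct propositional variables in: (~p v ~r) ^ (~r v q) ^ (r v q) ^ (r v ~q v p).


Identify each variable that appears in the formula.
Variables found: p, q, r
Count = 3

3


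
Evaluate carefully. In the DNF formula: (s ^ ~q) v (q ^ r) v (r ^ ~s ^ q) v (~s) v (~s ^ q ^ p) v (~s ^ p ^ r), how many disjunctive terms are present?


A DNF formula is a disjunction of terms (conjunctions).
Terms are separated by v.
Counting the disjuncts: 6 terms.

6


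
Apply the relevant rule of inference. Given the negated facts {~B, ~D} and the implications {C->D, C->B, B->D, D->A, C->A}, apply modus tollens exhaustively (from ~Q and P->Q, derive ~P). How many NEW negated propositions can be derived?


Initial negated facts: {~B, ~D}
Apply modus tollens to closure:
  ~D and C->D  =>  ~C
Final negated: {~B, ~C, ~D}
New negations: {~C}
Count = 1

1


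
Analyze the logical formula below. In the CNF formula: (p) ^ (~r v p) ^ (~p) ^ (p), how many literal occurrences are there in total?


Counting literals in each clause:
Clause 1: 1 literal(s)
Clause 2: 2 literal(s)
Clause 3: 1 literal(s)
Clause 4: 1 literal(s)
Total = 5

5


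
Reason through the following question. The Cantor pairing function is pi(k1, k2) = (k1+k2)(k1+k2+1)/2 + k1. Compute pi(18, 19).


k1 + k2 = 37
(k1+k2)(k1+k2+1)/2 = 37 * 38 / 2 = 703
pi = 703 + 18 = 721

721


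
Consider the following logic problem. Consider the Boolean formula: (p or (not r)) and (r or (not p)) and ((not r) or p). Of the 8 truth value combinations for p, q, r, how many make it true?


Evaluate all 8 assignments for p, q, r:
p=0, q=0, r=0: 1
p=0, q=0, r=1: 0
p=0, q=1, r=0: 1
p=0, q=1, r=1: 0
p=1, q=0, r=0: 0
p=1, q=0, r=1: 1
p=1, q=1, r=0: 0
p=1, q=1, r=1: 1
Satisfying count = 4

4


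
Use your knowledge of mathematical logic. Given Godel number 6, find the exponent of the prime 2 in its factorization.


Factorize 6 by dividing by 2 repeatedly.
Division steps: 2 divides 6 exactly 1 time(s).
Exponent of 2 = 1

1


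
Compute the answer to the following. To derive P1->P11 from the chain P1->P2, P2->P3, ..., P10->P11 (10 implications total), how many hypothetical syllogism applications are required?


With 10 implications in a chain connecting 11 propositions:
P1->P2, P2->P3, ..., P10->P11
Steps needed = (number of implications) - 1 = 10 - 1 = 9

9


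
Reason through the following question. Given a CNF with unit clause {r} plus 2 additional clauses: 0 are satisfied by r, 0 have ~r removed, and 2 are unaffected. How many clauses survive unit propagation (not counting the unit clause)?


Satisfied (removed): 0
Shortened (remain): 0
Unchanged (remain): 2
Remaining = 0 + 2 = 2

2


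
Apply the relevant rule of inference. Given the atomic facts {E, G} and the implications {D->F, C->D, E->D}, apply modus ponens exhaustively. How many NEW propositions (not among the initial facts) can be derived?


Initial facts: {E, G}
Apply modus ponens to closure:
  E and E->D  =>  D
  D and D->F  =>  F
Final known: {D, E, F, G}
New propositions: {D, F}
Count = 2

2


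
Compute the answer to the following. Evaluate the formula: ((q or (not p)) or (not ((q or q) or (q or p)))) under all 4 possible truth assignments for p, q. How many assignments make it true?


Check all 4 assignments:
p=0, q=0: 1
p=0, q=1: 1
p=1, q=0: 0
p=1, q=1: 1
Count of True = 3

3


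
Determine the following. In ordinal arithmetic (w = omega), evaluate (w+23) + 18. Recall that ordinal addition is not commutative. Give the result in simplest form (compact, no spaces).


Compute (w+23) + 18.
Ordinal + is associative but NOT commutative; for finite n>0, n + w = w but w + n stays w+n.
By associativity: (w+23) + 18 = w + (23+18) = w+41.
Result = w+41

w+41


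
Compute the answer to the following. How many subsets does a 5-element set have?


The power set of a set with n elements has 2^n elements.
|P(S)| = 2^5 = 32

32


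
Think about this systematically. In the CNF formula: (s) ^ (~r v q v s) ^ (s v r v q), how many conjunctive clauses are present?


A CNF formula is a conjunction of clauses.
Clauses are separated by ^.
Counting the conjuncts: 3 clauses.

3


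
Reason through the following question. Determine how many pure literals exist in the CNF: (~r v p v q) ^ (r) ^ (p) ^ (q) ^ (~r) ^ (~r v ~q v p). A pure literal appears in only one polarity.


Check each variable for pure literal status:
p: pure positive
q: mixed (not pure)
r: mixed (not pure)
Pure literal count = 1

1


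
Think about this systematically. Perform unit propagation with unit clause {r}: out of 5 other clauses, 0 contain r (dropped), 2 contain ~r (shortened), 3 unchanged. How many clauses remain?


Satisfied (removed): 0
Shortened (remain): 2
Unchanged (remain): 3
Remaining = 2 + 3 = 5

5


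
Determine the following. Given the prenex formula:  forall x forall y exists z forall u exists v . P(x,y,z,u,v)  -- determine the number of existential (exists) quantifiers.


Quantifier prefix: forall x forall y exists z forall u exists v
Mark each quantifier type:
  U U E U E
Universal count = 3, Existential count = 2
Asked for existential (exists) quantifiers: 2

2


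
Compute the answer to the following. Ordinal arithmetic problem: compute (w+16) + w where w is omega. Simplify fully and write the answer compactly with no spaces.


Compute (w+16) + w.
Ordinal + is associative but NOT commutative; for finite n>0, n + w = w but w + n stays w+n.
(w+16) + w = w + (16+w) = w + w = w*2 (the finite tail 16 is absorbed by the right w).
Result = w*2

w*2


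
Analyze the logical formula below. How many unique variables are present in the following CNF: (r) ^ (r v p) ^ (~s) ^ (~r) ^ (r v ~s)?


Identify each variable that appears in the formula.
Variables found: p, r, s
Count = 3

3


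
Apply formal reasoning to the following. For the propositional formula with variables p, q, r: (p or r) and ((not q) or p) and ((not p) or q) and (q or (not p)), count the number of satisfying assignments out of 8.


Evaluate all 8 assignments for p, q, r:
p=0, q=0, r=0: 0
p=0, q=0, r=1: 1
p=0, q=1, r=0: 0
p=0, q=1, r=1: 0
p=1, q=0, r=0: 0
p=1, q=0, r=1: 0
p=1, q=1, r=0: 1
p=1, q=1, r=1: 1
Satisfying count = 3

3


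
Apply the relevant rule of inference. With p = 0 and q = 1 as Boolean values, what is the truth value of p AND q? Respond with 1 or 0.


p = 0, q = 1
Operation: p AND q
Evaluate: 0 AND 1 = 0

0


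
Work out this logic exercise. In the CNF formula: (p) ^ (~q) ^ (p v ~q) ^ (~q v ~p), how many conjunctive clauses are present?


A CNF formula is a conjunction of clauses.
Clauses are separated by ^.
Counting the conjuncts: 4 clauses.

4


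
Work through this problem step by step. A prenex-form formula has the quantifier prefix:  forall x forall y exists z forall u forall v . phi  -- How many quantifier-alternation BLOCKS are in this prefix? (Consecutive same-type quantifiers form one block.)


Quantifier-type sequence: A A E A A  (A=forall, E=exists)
Group into maximal same-type runs:
  Ax2 | Ex1 | Ax2
Number of blocks = 3

3


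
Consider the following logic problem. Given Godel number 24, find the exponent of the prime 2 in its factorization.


Factorize 24 by dividing by 2 repeatedly.
Division steps: 2 divides 24 exactly 3 time(s).
Exponent of 2 = 3

3


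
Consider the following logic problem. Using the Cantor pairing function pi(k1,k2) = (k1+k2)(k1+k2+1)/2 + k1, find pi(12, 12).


k1 + k2 = 24
(k1+k2)(k1+k2+1)/2 = 24 * 25 / 2 = 300
pi = 300 + 12 = 312

312


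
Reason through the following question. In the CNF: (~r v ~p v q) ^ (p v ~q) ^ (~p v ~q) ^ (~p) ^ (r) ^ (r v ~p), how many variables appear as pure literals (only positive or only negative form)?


Check each variable for pure literal status:
p: mixed (not pure)
q: mixed (not pure)
r: mixed (not pure)
Pure literal count = 0

0


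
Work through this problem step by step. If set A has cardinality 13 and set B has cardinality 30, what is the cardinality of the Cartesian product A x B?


The Cartesian product A x B contains all ordered pairs (a, b).
|A x B| = |A| * |B| = 13 * 30 = 390

390


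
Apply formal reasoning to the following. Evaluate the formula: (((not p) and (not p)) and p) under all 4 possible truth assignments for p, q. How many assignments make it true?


Check all 4 assignments:
p=0, q=0: 0
p=0, q=1: 0
p=1, q=0: 0
p=1, q=1: 0
Count of True = 0

0


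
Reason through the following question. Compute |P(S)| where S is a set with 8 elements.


The power set of a set with n elements has 2^n elements.
|P(S)| = 2^8 = 256

256


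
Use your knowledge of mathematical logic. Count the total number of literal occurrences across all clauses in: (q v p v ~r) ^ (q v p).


Counting literals in each clause:
Clause 1: 3 literal(s)
Clause 2: 2 literal(s)
Total = 5

5


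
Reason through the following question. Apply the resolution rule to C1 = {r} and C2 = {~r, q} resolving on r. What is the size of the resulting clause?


Remove r from C1 and ~r from C2.
C1 remainder: {}
C2 remainder: {q}
Union (resolvent): {q}
Resolvent has 1 literal(s).

1


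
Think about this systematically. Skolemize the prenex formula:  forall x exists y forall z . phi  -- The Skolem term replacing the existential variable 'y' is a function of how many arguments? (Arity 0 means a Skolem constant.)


Quantifier prefix: forall x exists y forall z
'y' is existentially quantified at position 2.
Universal variables preceding it: x
Skolem function arity = 1

1


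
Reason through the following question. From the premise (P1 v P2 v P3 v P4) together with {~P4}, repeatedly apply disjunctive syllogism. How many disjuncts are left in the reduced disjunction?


Original disjuncts (4): P1, P2, P3, P4
Negated (eliminate): ~P4
Remaining disjuncts: P1, P2, P3
Count = 4 - 1 = 3

3


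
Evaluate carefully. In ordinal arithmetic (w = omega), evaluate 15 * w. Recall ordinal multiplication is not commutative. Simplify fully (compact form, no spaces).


Compute 15 * w.
Ordinal * is associative and left-distributive over +, but NOT commutative; for finite n>1, n*w = w but w*n stays w*n.
For finite n>0, n * w = sup{n*k : k<w} = w. So 15 * w = w.
Result = w

w


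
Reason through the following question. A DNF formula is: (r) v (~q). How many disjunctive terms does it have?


A DNF formula is a disjunction of terms (conjunctions).
Terms are separated by v.
Counting the disjuncts: 2 terms.

2


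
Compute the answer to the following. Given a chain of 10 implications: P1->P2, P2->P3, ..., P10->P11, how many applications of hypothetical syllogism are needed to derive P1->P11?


With 10 implications in a chain connecting 11 propositions:
P1->P2, P2->P3, ..., P10->P11
Steps needed = (number of implications) - 1 = 10 - 1 = 9

9


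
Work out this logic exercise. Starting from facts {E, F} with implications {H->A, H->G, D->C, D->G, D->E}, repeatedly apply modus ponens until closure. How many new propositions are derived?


Initial facts: {E, F}
Apply modus ponens to closure:
  (no implication fires)
Final known: {E, F}
New propositions: {(none)}
Count = 0

0


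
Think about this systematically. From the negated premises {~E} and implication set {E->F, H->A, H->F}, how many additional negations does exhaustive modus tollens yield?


Initial negated facts: {~E}
Apply modus tollens to closure:
  (no implication fires)
Final negated: {~E}
New negations: {(none)}
Count = 0

0


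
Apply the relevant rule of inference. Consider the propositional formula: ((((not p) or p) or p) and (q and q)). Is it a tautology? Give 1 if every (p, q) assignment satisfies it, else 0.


Check all 4 assignments:
p=0, q=0: 0
p=0, q=1: 1
p=1, q=0: 0
p=1, q=1: 1
Satisfying count = 2/4.
Tautology iff count = 4: no.

0


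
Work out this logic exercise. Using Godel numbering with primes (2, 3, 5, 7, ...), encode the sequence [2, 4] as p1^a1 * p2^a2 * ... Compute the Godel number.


Encode each element as an exponent of the corresponding prime:
  2^2 = 4
  3^4 = 81
Product = 4 * 81 = 324

324


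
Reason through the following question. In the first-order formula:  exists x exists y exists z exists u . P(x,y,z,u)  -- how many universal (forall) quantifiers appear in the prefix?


Quantifier prefix: exists x exists y exists z exists u
Mark each quantifier type:
  E E E E
Universal count = 0, Existential count = 4
Asked for universal (forall) quantifiers: 0

0


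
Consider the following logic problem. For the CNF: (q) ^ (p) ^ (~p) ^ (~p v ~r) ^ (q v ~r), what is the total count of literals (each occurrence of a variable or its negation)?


Counting literals in each clause:
Clause 1: 1 literal(s)
Clause 2: 1 literal(s)
Clause 3: 1 literal(s)
Clause 4: 2 literal(s)
Clause 5: 2 literal(s)
Total = 7

7


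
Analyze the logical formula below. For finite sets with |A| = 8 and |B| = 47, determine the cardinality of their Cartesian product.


The Cartesian product A x B contains all ordered pairs (a, b).
|A x B| = |A| * |B| = 8 * 47 = 376

376


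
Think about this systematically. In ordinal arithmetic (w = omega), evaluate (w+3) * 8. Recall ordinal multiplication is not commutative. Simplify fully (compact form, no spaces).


Compute (w+3) * 8.
Ordinal * is associative and left-distributive over +, but NOT commutative; for finite n>1, n*w = w but w*n stays w*n.
(w+3) * 8 = (w+3) repeated 8 times. Each intermediate +3 is absorbed by the following w; only the last survives: w*8+3.
Result = w*8+3

w*8+3


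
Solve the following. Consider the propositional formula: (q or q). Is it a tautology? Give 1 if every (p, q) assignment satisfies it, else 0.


Check all 4 assignments:
p=0, q=0: 0
p=0, q=1: 1
p=1, q=0: 0
p=1, q=1: 1
Satisfying count = 2/4.
Tautology iff count = 4: no.

0


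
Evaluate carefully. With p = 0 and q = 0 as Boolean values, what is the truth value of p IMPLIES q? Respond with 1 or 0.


p = 0, q = 0
Operation: p IMPLIES q
Evaluate: 0 IMPLIES 0 = 1

1


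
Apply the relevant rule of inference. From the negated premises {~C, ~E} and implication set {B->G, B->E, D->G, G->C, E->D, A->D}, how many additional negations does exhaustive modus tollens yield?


Initial negated facts: {~C, ~E}
Apply modus tollens to closure:
  ~E and B->E  =>  ~B
  ~C and G->C  =>  ~G
  ~G and D->G  =>  ~D
  ~D and A->D  =>  ~A
Final negated: {~A, ~B, ~C, ~D, ~E, ~G}
New negations: {~A, ~B, ~D, ~G}
Count = 4

4


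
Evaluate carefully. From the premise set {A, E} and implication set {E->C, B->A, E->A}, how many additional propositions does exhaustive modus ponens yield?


Initial facts: {A, E}
Apply modus ponens to closure:
  E and E->C  =>  C
Final known: {A, C, E}
New propositions: {C}
Count = 1

1


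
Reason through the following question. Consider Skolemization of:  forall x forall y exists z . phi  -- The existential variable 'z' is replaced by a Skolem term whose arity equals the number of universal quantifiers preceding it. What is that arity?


Quantifier prefix: forall x forall y exists z
'z' is existentially quantified at position 3.
Universal variables preceding it: x, y
Skolem function arity = 2

2


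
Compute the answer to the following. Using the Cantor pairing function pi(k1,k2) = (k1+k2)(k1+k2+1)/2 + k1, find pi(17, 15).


k1 + k2 = 32
(k1+k2)(k1+k2+1)/2 = 32 * 33 / 2 = 528
pi = 528 + 17 = 545

545


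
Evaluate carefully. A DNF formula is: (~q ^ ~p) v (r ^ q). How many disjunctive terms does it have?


A DNF formula is a disjunction of terms (conjunctions).
Terms are separated by v.
Counting the disjuncts: 2 terms.

2


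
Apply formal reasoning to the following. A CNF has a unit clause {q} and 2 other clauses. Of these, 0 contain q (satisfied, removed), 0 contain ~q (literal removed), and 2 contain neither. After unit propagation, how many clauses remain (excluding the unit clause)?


Satisfied (removed): 0
Shortened (remain): 0
Unchanged (remain): 2
Remaining = 0 + 2 = 2

2


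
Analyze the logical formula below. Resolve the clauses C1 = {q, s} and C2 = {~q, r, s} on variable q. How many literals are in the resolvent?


Remove q from C1 and ~q from C2.
C1 remainder: {s}
C2 remainder: {r, s}
Union (resolvent): {r, s}
Resolvent has 2 literal(s).

2


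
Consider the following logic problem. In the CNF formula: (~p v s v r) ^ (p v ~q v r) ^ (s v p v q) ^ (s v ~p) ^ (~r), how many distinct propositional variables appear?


Identify each variable that appears in the formula.
Variables found: p, q, r, s
Count = 4

4


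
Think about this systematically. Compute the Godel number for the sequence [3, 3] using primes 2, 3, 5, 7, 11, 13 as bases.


Encode each element as an exponent of the corresponding prime:
  2^3 = 8
  3^3 = 27
Product = 8 * 27 = 216

216


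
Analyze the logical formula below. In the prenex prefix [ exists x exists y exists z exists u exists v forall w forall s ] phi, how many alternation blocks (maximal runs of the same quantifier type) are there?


Quantifier-type sequence: E E E E E A A  (A=forall, E=exists)
Group into maximal same-type runs:
  Ex5 | Ax2
Number of blocks = 2

2


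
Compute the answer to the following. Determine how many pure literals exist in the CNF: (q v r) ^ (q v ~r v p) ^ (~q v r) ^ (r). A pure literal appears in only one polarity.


Check each variable for pure literal status:
p: pure positive
q: mixed (not pure)
r: mixed (not pure)
Pure literal count = 1

1


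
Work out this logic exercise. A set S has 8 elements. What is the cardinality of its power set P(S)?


The power set of a set with n elements has 2^n elements.
|P(S)| = 2^8 = 256

256
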